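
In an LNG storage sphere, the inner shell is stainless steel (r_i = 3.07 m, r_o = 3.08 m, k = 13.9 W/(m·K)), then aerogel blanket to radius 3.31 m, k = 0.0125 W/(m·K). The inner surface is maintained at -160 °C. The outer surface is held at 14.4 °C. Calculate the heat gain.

Q = 1210 W

Series thermal resistances, inner to outer:
  R_stainless steel = (1/3.07 − 1/3.08)/(4πk) = 0.001058/(4π·13.9) = 6.055×10^-6 K/W
  R_aerogel blanket = (1/3.08 − 1/3.31)/(4πk) = 0.02256/(4π·0.0125) = 0.1436 K/W
ΣR = 6.055×10^-6 + 0.1436 = 0.1436 K/W
Q = ΔT/ΣR = (-160 °C − 14.4 °C)/0.1436 = -1210 W
(Negative Q ⇒ heat flows inward; heat gain = 1210 W.)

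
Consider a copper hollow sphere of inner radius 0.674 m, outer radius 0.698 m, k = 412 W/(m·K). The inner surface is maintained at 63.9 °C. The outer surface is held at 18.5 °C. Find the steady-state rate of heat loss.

Q = 4πk·ΔT/(1/r₁ − 1/r₂) = 4π × 412 × 45.4 / (1/0.674 − 1/0.698) = 4.61×10^6 W

Q = 4610 kW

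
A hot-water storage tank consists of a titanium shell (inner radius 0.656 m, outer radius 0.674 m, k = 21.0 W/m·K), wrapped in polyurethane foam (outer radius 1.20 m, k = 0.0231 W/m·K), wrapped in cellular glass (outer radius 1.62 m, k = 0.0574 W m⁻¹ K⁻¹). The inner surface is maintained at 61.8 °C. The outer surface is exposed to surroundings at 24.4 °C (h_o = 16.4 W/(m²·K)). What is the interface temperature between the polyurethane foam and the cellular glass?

Resistance network (inner→outer):
  R_titanium = (1/0.656 − 1/0.674)/(4πk) = 0.04071/(4π·21.0) = 1.543×10^-4 K/W
  R_polyurethane foam = (1/0.674 − 1/1.20)/(4πk) = 0.6503/(4π·0.0231) = 2.240 K/W
  R_cellular glass = (1/1.20 − 1/1.62)/(4πk) = 0.2160/(4π·0.0574) = 0.2995 K/W
  R_conv,out = 1/(4πr²h) = 1/(4π·1.62²·16.4) = 0.001849 K/W
ΣR = 1.543×10^-4 + 2.240 + 0.2995 + 0.001849 = 2.542 K/W
Q = ΔT/ΣR = (61.8 °C − 24.4 °C)/2.542 = 14.71 W
From the inner boundary to the polyurethane foam/cellular glass interface, ΣR_partial = 2.240 K/W.
T_interface = T_in − Q·ΣR_partial = 61.8 °C − (14.71)(2.240) = 28.8 °C

T = 28.8 °C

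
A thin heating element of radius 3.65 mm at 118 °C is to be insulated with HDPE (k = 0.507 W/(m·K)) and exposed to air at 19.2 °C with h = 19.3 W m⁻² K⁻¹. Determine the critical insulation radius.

For a cylinder, r_cr = k_ins/h = 0.507/19.3 = 0.0263 m = 2.63 cm

r_cr = 2.63 cm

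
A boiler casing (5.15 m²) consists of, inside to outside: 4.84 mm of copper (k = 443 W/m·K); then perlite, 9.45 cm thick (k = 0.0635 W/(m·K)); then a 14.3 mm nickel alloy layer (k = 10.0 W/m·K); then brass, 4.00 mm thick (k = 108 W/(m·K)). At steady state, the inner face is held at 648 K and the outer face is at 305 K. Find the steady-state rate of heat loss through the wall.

Q = 1190 W

Treat each layer as a resistance in series:
  R_copper = L/(kA) = 0.00484/(443·5.15) = 2.121×10^-6 K/W
  R_perlite = L/(kA) = 0.0945/(0.0635·5.15) = 0.2890 K/W
  R_nickel alloy = L/(kA) = 0.0143/(10.0·5.15) = 2.777×10^-4 K/W
  R_brass = L/(kA) = 0.00400/(108·5.15) = 7.192×10^-6 K/W
ΣR = 2.121×10^-6 + 0.2890 + 2.777×10^-4 + 7.192×10^-6 = 0.2893 K/W
Q = ΔT/ΣR = (648 K − 305 K)/0.2893 = 1190 W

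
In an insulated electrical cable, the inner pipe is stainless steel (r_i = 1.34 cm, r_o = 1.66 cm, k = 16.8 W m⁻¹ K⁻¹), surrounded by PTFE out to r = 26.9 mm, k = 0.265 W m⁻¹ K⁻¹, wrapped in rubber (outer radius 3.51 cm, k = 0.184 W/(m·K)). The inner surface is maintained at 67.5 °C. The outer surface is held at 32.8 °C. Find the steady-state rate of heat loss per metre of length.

Treat each layer as a resistance in series:
  R'_stainless steel = ln(0.0166/0.0134)/(2πk) = 0.2141/(2π·16.8) = 0.002029 m·K/W
  R'_PTFE = ln(0.0269/0.0166)/(2πk) = 0.4827/(2π·0.265) = 0.2899 m·K/W
  R'_rubber = ln(0.0351/0.0269)/(2πk) = 0.2661/(2π·0.184) = 0.2301 m·K/W
ΣR = 0.002029 + 0.2899 + 0.2301 = 0.5220 m·K/W
Q' = ΔT/ΣR = (67.5 °C − 32.8 °C)/0.5220 = 66.5 W/m

Q' = 66.5 W/m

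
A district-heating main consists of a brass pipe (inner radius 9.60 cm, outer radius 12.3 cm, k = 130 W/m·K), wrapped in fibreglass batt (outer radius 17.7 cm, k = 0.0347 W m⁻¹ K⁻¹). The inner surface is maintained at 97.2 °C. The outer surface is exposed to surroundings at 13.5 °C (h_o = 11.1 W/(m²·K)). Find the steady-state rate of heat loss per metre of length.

Q' = 47.8 W/m

Series thermal resistances, inner to outer:
  R'_brass = ln(0.123/0.0960)/(2πk) = 0.2478/(2π·130) = 3.034×10^-4 m·K/W
  R'_fibreglass batt = ln(0.177/0.123)/(2πk) = 0.3640/(2π·0.0347) = 1.669 m·K/W
  R'_conv,out = 1/(2πr h) = 1/(2π·0.177·11.1) = 0.08101 m·K/W
ΣR = 3.034×10^-4 + 1.669 + 0.08101 = 1.750 m·K/W
Q' = ΔT/ΣR = (97.2 °C − 13.5 °C)/1.750 = 47.8 W/m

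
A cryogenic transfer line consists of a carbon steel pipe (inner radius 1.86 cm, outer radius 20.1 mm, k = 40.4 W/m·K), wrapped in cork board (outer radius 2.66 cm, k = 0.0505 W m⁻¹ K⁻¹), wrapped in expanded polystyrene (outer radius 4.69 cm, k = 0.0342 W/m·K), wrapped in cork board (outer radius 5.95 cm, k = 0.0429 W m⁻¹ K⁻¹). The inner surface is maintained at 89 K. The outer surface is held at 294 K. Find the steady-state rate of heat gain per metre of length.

Resistance network (inner→outer):
  R'_carbon steel = ln(0.0201/0.0186)/(2πk) = 0.07756/(2π·40.4) = 3.055×10^-4 m·K/W
  R'_cork board = ln(0.0266/0.0201)/(2πk) = 0.2802/(2π·0.0505) = 0.8830 m·K/W
  R'_expanded polystyrene = ln(0.0469/0.0266)/(2πk) = 0.5671/(2π·0.0342) = 2.639 m·K/W
  R'_cork board = ln(0.0595/0.0469)/(2πk) = 0.2380/(2π·0.0429) = 0.8828 m·K/W
ΣR = 3.055×10^-4 + 0.8830 + 2.639 + 0.8828 = 4.405 m·K/W
Q' = ΔT/ΣR = (89 K − 294 K)/4.405 = -46.5 W/m
(Negative Q' ⇒ heat flows inward; heat gain = 46.5 W/m.)

Q' = 46.5 W/m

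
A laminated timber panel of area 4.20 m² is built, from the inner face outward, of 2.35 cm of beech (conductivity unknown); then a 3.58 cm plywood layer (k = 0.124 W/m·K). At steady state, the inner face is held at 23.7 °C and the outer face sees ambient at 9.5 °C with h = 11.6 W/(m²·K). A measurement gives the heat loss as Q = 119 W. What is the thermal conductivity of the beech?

ΣR = ΔT/Q = |23.7 − 9.5|/119 = 0.1193 K/W
Known resistances:
  R_plywood = L/(kA) = 0.0358/(0.124·4.20) = 0.06874 K/W
  R_conv,out = 1/(hA) = 1/(11.6·4.20) = 0.02053 K/W
R_beech = ΣR − ΣR_known = 0.1193 − 0.08927 = 0.03003 K/W
L/(kA) = 0.03003 ⇒ k = 0.0235/(0.03003·4.20) = 0.186 W/m·K

k = 0.186 W/m·K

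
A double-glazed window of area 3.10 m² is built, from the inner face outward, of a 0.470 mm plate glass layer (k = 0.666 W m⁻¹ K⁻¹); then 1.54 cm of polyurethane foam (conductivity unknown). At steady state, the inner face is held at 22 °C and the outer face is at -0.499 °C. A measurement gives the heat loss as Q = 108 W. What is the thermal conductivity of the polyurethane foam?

k = 0.0239 W/m·K

ΣR = ΔT/Q = |22 − -0.499|/108 = 0.2083 K/W
Known resistances:
  R_plate glass = L/(kA) = 4.70×10^-4/(0.666·3.10) = 2.276×10^-4 K/W
R_polyurethane foam = ΣR − ΣR_known = 0.2083 − 2.276×10^-4 = 0.2081 K/W
L/(kA) = 0.2081 ⇒ k = 0.0154/(0.2081·3.10) = 0.0239 W/m·K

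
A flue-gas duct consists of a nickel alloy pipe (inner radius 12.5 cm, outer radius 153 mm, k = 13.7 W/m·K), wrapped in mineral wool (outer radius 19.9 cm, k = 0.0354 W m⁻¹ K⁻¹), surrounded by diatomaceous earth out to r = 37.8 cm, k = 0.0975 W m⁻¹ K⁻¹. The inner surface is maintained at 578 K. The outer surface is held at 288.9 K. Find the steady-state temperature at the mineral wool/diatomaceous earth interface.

T = 425 K

Series thermal resistances, inner to outer:
  R'_nickel alloy = ln(0.153/0.125)/(2πk) = 0.2021/(2π·13.7) = 0.002348 m·K/W
  R'_mineral wool = ln(0.199/0.153)/(2πk) = 0.2629/(2π·0.0354) = 1.182 m·K/W
  R'_diatomaceous earth = ln(0.378/0.199)/(2πk) = 0.6416/(2π·0.0975) = 1.047 m·K/W
ΣR = 0.002348 + 1.182 + 1.047 = 2.231 m·K/W
Q' = ΔT/ΣR = (578 K − 288.9 K)/2.231 = 129.6 W/m
From the inner boundary to the mineral wool/diatomaceous earth interface, ΣR_partial = 1.184 m·K/W.
T_interface = T_in − Q'·ΣR_partial = 578 K − (129.6)(1.184) = 425 K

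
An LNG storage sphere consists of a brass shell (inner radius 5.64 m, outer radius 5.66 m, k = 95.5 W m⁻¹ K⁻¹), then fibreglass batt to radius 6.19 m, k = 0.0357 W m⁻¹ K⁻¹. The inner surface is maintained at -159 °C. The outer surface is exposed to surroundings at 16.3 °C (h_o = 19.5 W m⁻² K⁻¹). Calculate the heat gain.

Treat each layer as a resistance in series:
  R_brass = (1/5.64 − 1/5.66)/(4πk) = 6.265×10^-4/(4π·95.5) = 5.221×10^-7 K/W
  R_fibreglass batt = (1/5.66 − 1/6.19)/(4πk) = 0.01513/(4π·0.0357) = 0.03372 K/W
  R_conv,out = 1/(4πr²h) = 1/(4π·6.19²·19.5) = 1.065×10^-4 K/W
ΣR = 5.221×10^-7 + 0.03372 + 1.065×10^-4 = 0.03383 K/W
Q = ΔT/ΣR = (-159 °C − 16.3 °C)/0.03383 = -5180 W
(Negative Q ⇒ heat flows inward; heat gain = 5180 W.)

Q = 5.18 kW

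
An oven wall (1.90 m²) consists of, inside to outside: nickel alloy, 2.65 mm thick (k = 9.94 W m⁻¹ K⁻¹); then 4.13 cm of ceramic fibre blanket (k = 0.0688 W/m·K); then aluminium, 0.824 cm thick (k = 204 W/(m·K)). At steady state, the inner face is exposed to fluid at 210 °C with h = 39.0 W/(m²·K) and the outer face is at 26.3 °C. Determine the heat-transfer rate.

Treat each layer as a resistance in series:
  R_conv,in = 1/(hA) = 1/(39.0·1.90) = 0.01350 K/W
  R_nickel alloy = L/(kA) = 0.00265/(9.94·1.90) = 1.403×10^-4 K/W
  R_ceramic fibre blanket = L/(kA) = 0.0413/(0.0688·1.90) = 0.3159 K/W
  R_aluminium = L/(kA) = 0.00824/(204·1.90) = 2.126×10^-5 K/W
ΣR = 0.01350 + 1.403×10^-4 + 0.3159 + 2.126×10^-5 = 0.3296 K/W
Q = ΔT/ΣR = (210 °C − 26.3 °C)/0.3296 = 557 W

Q = 557 W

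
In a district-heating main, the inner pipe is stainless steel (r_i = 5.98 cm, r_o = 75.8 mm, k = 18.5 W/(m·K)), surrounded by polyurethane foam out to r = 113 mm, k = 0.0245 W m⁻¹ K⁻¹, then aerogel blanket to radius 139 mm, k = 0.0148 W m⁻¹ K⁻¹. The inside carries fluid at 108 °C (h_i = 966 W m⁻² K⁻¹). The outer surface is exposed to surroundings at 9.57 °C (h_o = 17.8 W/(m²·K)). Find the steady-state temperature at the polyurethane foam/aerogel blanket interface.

T = 55.7 °C

Series thermal resistances, inner to outer:
  R'_conv,in = 1/(2πr h) = 1/(2π·0.0598·966) = 0.002755 m·K/W
  R'_stainless steel = ln(0.0758/0.0598)/(2πk) = 0.2371/(2π·18.5) = 0.002040 m·K/W
  R'_polyurethane foam = ln(0.113/0.0758)/(2πk) = 0.3993/(2π·0.0245) = 2.594 m·K/W
  R'_aerogel blanket = ln(0.139/0.113)/(2πk) = 0.2071/(2π·0.0148) = 2.227 m·K/W
  R'_conv,out = 1/(2πr h) = 1/(2π·0.139·17.8) = 0.06433 m·K/W
ΣR = 0.002755 + 0.002040 + 2.594 + 2.227 + 0.06433 = 4.890 m·K/W
Q' = ΔT/ΣR = (108 °C − 9.57 °C)/4.890 = 20.13 W/m
From the inner boundary to the polyurethane foam/aerogel blanket interface, ΣR_partial = 2.599 m·K/W.
T_interface = T_in − Q'·ΣR_partial = 108 °C − (20.13)(2.599) = 55.7 °C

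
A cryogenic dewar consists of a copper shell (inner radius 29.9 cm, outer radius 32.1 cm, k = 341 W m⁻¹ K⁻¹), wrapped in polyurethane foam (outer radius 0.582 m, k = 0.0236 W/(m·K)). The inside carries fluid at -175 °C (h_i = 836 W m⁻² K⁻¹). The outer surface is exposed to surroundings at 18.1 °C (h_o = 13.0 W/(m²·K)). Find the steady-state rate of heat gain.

Series thermal resistances, inner to outer:
  R_conv,in = 1/(4πr²h) = 1/(4π·0.299²·836) = 0.001065 K/W
  R_copper = (1/0.299 − 1/0.321)/(4πk) = 0.2292/(4π·341) = 5.349×10^-5 K/W
  R_polyurethane foam = (1/0.321 − 1/0.582)/(4πk) = 1.397/(4π·0.0236) = 4.711 K/W
  R_conv,out = 1/(4πr²h) = 1/(4π·0.582²·13.0) = 0.01807 K/W
ΣR = 0.001065 + 5.349×10^-5 + 4.711 + 0.01807 = 4.730 K/W
Q = ΔT/ΣR = (-175 °C − 18.1 °C)/4.730 = -40.8 W
(Negative Q ⇒ heat flows inward; heat gain = 40.8 W.)

Q = 40.8 W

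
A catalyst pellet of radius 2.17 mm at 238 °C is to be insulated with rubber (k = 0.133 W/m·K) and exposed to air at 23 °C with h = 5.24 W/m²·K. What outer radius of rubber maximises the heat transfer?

For a sphere, r_cr = 2k_ins/h = 2·0.133/5.24 = 0.0508 m = 5.08 cm

r_cr = 5.08 cm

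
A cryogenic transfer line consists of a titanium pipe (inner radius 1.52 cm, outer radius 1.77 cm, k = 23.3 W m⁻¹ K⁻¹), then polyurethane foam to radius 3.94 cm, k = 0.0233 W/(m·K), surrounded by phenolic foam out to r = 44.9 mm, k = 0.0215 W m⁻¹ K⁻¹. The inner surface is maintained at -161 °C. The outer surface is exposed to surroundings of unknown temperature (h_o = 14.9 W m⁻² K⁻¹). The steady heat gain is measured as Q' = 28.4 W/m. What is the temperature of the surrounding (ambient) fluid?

T_out = 28.5 °C

Sum the resistances:
  R'_titanium = ln(0.0177/0.0152)/(2πk) = 0.1523/(2π·23.3) = 0.001040 m·K/W
  R'_polyurethane foam = ln(0.0394/0.0177)/(2πk) = 0.8002/(2π·0.0233) = 5.466 m·K/W
  R'_phenolic foam = ln(0.0449/0.0394)/(2πk) = 0.1307/(2π·0.0215) = 0.9673 m·K/W
  R'_conv,out = 1/(2πr h) = 1/(2π·0.0449·14.9) = 0.2379 m·K/W
ΣR = 6.672 m·K/W
ΔT = Q'·ΣR = 28.4 × 6.672 = 189.5 K
Heat flows inward, so T_out = T_in + ΔT = -161 + 189.5 = 28.5 °C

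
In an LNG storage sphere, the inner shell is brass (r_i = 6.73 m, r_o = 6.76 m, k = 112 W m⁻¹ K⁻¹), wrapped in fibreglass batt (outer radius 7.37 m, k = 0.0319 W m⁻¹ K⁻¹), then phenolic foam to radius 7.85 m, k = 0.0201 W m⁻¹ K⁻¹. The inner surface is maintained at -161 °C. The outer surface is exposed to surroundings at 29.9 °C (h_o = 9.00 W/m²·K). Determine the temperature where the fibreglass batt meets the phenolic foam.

Series thermal resistances, inner to outer:
  R_brass = (1/6.73 − 1/6.76)/(4πk) = 6.594×10^-4/(4π·112) = 4.685×10^-7 K/W
  R_fibreglass batt = (1/6.76 − 1/7.37)/(4πk) = 0.01224/(4π·0.0319) = 0.03054 K/W
  R_phenolic foam = (1/7.37 − 1/7.85)/(4πk) = 0.008297/(4π·0.0201) = 0.03285 K/W
  R_conv,out = 1/(4πr²h) = 1/(4π·7.85²·9.00) = 1.435×10^-4 K/W
ΣR = 4.685×10^-7 + 0.03054 + 0.03285 + 1.435×10^-4 = 0.06353 K/W
Q = ΔT/ΣR = (-161 °C − 29.9 °C)/0.06353 = -3005 W
From the inner boundary to the fibreglass batt/phenolic foam interface, ΣR_partial = 0.03054 K/W.
T_interface = T_in − Q·ΣR_partial = -161 °C − (-3005)(0.03054) = -69.2 °C

T = -69.2 °C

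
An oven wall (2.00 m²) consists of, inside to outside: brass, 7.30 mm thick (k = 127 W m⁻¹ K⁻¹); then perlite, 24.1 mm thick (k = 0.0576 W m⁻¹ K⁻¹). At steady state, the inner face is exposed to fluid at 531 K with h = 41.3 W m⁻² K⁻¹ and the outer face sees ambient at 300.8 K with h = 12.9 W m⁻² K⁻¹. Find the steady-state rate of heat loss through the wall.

Series thermal resistances, inner to outer:
  R_conv,in = 1/(hA) = 1/(41.3·2.00) = 0.01211 K/W
  R_brass = L/(kA) = 0.00730/(127·2.00) = 2.874×10^-5 K/W
  R_perlite = L/(kA) = 0.0241/(0.0576·2.00) = 0.2092 K/W
  R_conv,out = 1/(hA) = 1/(12.9·2.00) = 0.03876 K/W
ΣR = 0.01211 + 2.874×10^-5 + 0.2092 + 0.03876 = 0.2601 K/W
Q = ΔT/ΣR = (531 K − 300.8 K)/0.2601 = 885 W

Q = 885 W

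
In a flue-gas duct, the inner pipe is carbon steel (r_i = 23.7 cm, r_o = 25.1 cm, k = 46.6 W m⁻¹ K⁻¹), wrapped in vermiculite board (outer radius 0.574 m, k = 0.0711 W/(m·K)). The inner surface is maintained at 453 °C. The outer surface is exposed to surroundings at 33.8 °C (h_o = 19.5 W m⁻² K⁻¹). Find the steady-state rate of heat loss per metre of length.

Q' = 225 W/m

Treat each layer as a resistance in series:
  R'_carbon steel = ln(0.251/0.237)/(2πk) = 0.05739/(2π·46.6) = 1.960×10^-4 m·K/W
  R'_vermiculite board = ln(0.574/0.251)/(2πk) = 0.8272/(2π·0.0711) = 1.852 m·K/W
  R'_conv,out = 1/(2πr h) = 1/(2π·0.574·19.5) = 0.01422 m·K/W
ΣR = 1.960×10^-4 + 1.852 + 0.01422 = 1.866 m·K/W
Q' = ΔT/ΣR = (453 °C − 33.8 °C)/1.866 = 225 W/m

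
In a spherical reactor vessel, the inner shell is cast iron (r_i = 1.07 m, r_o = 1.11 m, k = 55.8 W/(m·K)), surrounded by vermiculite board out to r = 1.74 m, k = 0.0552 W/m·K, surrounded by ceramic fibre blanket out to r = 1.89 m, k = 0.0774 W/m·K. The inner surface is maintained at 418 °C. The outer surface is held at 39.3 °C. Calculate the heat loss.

Q = 732 W

Treat each layer as a resistance in series:
  R_cast iron = (1/1.07 − 1/1.11)/(4πk) = 0.03368/(4π·55.8) = 4.803×10^-5 K/W
  R_vermiculite board = (1/1.11 − 1/1.74)/(4πk) = 0.3262/(4π·0.0552) = 0.4702 K/W
  R_ceramic fibre blanket = (1/1.74 − 1/1.89)/(4πk) = 0.04561/(4π·0.0774) = 0.04690 K/W
ΣR = 4.803×10^-5 + 0.4702 + 0.04690 = 0.5171 K/W
Q = ΔT/ΣR = (418 °C − 39.3 °C)/0.5171 = 732 W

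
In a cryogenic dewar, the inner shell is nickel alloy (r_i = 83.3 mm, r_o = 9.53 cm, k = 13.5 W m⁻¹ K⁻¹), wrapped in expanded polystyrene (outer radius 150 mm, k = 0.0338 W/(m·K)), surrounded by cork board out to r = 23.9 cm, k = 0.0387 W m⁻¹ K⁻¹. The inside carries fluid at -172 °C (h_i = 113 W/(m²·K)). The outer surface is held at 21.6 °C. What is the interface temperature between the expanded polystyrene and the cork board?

T = -47.9 °C

Resistance network (inner→outer):
  R_conv,in = 1/(4πr²h) = 1/(4π·0.0833²·113) = 0.1015 K/W
  R_nickel alloy = (1/0.0833 − 1/0.0953)/(4πk) = 1.512/(4π·13.5) = 0.008910 K/W
  R_expanded polystyrene = (1/0.0953 − 1/0.150)/(4πk) = 3.827/(4π·0.0338) = 9.009 K/W
  R_cork board = (1/0.150 − 1/0.239)/(4πk) = 2.483/(4π·0.0387) = 5.105 K/W
ΣR = 0.1015 + 0.008910 + 9.009 + 5.105 = 14.22 K/W
Q = ΔT/ΣR = (-172 °C − 21.6 °C)/14.22 = -13.61 W
From the inner boundary to the expanded polystyrene/cork board interface, ΣR_partial = 9.119 K/W.
T_interface = T_in − Q·ΣR_partial = -172 °C − (-13.61)(9.119) = -47.9 °C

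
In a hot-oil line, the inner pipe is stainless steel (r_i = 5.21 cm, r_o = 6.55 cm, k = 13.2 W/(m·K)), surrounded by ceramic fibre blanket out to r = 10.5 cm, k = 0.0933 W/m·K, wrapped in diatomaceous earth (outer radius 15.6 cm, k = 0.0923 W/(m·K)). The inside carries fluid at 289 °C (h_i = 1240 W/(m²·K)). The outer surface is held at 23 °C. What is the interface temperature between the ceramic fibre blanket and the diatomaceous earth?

T = 145 °C

Treat each layer as a resistance in series:
  R'_conv,in = 1/(2πr h) = 1/(2π·0.0521·1240) = 0.002464 m·K/W
  R'_stainless steel = ln(0.0655/0.0521)/(2πk) = 0.2289/(2π·13.2) = 0.002760 m·K/W
  R'_ceramic fibre blanket = ln(0.105/0.0655)/(2πk) = 0.4719/(2π·0.0933) = 0.8050 m·K/W
  R'_diatomaceous earth = ln(0.156/0.105)/(2πk) = 0.3959/(2π·0.0923) = 0.6827 m·K/W
ΣR = 0.002464 + 0.002760 + 0.8050 + 0.6827 = 1.493 m·K/W
Q' = ΔT/ΣR = (289 °C − 23 °C)/1.493 = 178.2 W/m
From the inner boundary to the ceramic fibre blanket/diatomaceous earth interface, ΣR_partial = 0.8102 m·K/W.
T_interface = T_in − Q'·ΣR_partial = 289 °C − (178.2)(0.8102) = 145 °C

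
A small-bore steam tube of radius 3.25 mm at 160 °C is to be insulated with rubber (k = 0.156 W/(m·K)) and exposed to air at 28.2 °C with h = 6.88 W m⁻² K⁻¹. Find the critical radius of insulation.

r_cr = 2.27 cm

For a cylinder, r_cr = k_ins/h = 0.156/6.88 = 0.0227 m = 2.27 cm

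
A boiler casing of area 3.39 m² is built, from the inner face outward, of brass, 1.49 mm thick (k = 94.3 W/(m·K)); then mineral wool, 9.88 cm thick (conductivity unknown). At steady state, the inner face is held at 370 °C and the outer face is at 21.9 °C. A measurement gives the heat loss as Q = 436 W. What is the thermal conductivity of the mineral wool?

k = 0.0365 W/m·K

ΣR = ΔT/Q = |370 − 21.9|/436 = 0.7984 K/W
Known resistances:
  R_brass = L/(kA) = 0.00149/(94.3·3.39) = 4.661×10^-6 K/W
R_mineral wool = ΣR − ΣR_known = 0.7984 − 4.661×10^-6 = 0.7984 K/W
L/(kA) = 0.7984 ⇒ k = 0.0988/(0.7984·3.39) = 0.0365 W/m·K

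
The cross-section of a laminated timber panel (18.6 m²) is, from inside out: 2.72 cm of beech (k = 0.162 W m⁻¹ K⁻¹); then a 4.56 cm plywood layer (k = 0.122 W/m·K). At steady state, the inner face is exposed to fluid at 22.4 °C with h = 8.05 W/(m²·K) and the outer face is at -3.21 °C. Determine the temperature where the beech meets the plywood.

Resistance network (inner→outer):
  R_conv,in = 1/(hA) = 1/(8.05·18.6) = 0.006679 K/W
  R_beech = L/(kA) = 0.0272/(0.162·18.6) = 0.009027 K/W
  R_plywood = L/(kA) = 0.0456/(0.122·18.6) = 0.02010 K/W
ΣR = 0.006679 + 0.009027 + 0.02010 = 0.03581 K/W
Q = ΔT/ΣR = (22.4 °C − -3.21 °C)/0.03581 = 715.2 W
From the inner boundary to the beech/plywood interface, ΣR_partial = 0.01571 K/W.
T_interface = T_in − Q·ΣR_partial = 22.4 °C − (715.2)(0.01571) = 11.2 °C

T = 11.2 °C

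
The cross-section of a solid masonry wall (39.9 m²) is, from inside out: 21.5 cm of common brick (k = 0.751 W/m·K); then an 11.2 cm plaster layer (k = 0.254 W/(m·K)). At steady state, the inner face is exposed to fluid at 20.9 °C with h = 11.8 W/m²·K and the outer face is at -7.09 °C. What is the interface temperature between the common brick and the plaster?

T = 8.11 °C

Series thermal resistances, inner to outer:
  R_conv,in = 1/(hA) = 1/(11.8·39.9) = 0.002124 K/W
  R_common brick = L/(kA) = 0.215/(0.751·39.9) = 0.007175 K/W
  R_plaster = L/(kA) = 0.112/(0.254·39.9) = 0.01105 K/W
ΣR = 0.002124 + 0.007175 + 0.01105 = 0.02035 K/W
Q = ΔT/ΣR = (20.9 °C − -7.09 °C)/0.02035 = 1375 W
From the inner boundary to the common brick/plaster interface, ΣR_partial = 0.009299 K/W.
T_interface = T_in − Q·ΣR_partial = 20.9 °C − (1375)(0.009299) = 8.11 °C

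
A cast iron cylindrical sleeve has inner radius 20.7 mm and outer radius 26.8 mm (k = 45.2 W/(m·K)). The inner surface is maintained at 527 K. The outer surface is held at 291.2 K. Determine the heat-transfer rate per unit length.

Q' = 2πk·ΔT/ln(r₂/r₁) = 2π × 45.2 × 235.8 / ln(0.0268/0.0207) = 2.59×10^5 W/m

Q' = 259 kW/m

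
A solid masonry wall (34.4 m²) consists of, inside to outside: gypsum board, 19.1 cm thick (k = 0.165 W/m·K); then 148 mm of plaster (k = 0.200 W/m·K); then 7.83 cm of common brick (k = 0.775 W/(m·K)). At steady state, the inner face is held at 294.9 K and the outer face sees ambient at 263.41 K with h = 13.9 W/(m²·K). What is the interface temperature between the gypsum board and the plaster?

T = 277.29 K

Series thermal resistances, inner to outer:
  R_gypsum board = L/(kA) = 0.191/(0.165·34.4) = 0.03365 K/W
  R_plaster = L/(kA) = 0.148/(0.200·34.4) = 0.02151 K/W
  R_common brick = L/(kA) = 0.0783/(0.775·34.4) = 0.002937 K/W
  R_conv,out = 1/(hA) = 1/(13.9·34.4) = 0.002091 K/W
ΣR = 0.03365 + 0.02151 + 0.002937 + 0.002091 = 0.06019 K/W
Q = ΔT/ΣR = (294.9 K − 263.41 K)/0.06019 = 523.2 W
From the inner boundary to the gypsum board/plaster interface, ΣR_partial = 0.03365 K/W.
T_interface = T_in − Q·ΣR_partial = 294.9 K − (523.2)(0.03365) = 277.29 K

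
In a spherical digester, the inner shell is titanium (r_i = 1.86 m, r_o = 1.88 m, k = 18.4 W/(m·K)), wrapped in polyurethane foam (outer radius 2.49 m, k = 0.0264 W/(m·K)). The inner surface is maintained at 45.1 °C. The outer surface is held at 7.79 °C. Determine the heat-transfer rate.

Resistance network (inner→outer):
  R_titanium = (1/1.86 − 1/1.88)/(4πk) = 0.005720/(4π·18.4) = 2.474×10^-5 K/W
  R_polyurethane foam = (1/1.88 − 1/2.49)/(4πk) = 0.1303/(4π·0.0264) = 0.3928 K/W
ΣR = 2.474×10^-5 + 0.3928 = 0.3928 K/W
Q = ΔT/ΣR = (45.1 °C − 7.79 °C)/0.3928 = 95.0 W

Q = 95.0 W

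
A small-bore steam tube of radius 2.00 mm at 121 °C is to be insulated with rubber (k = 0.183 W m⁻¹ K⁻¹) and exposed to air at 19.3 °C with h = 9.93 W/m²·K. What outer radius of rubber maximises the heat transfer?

For a cylinder, r_cr = k_ins/h = 0.183/9.93 = 0.0184 m = 1.84 cm

r_cr = 1.84 cm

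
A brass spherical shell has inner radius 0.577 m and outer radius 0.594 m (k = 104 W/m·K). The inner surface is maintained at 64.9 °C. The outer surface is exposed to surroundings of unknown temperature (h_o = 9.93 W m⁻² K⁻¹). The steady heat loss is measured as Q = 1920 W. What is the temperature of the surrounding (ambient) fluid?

Series resistances:
  R_brass = (1/0.577 − 1/0.594)/(4πk) = 0.04960/(4π·104) = 3.795×10^-5 K/W
  R_conv,out = 1/(4πr²h) = 1/(4π·0.594²·9.93) = 0.02271 K/W
ΣR = 0.02275 K/W
ΔT = Q·ΣR = 1920 × 0.02275 = 43.68 K
Heat flows outward, so T_out = T_in − ΔT = 64.9 − 43.68 = 21.2 °C

T_out = 21.2 °C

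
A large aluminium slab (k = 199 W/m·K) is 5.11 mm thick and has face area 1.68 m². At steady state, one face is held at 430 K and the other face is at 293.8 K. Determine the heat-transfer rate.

Q = 8910 kW

Q = kA·ΔT/L = 199 × 1.68 × |430 K − 293.8 K| / 0.00511 = 8.91×10^6 W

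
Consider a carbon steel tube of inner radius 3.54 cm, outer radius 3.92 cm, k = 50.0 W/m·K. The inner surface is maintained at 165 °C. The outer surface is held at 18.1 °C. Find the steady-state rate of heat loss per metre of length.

Q' = 453 kW/m

Q' = 2πk·ΔT/ln(r₂/r₁) = 2π × 50.0 × 146.9 / ln(0.0392/0.0354) = 4.53×10^5 W/m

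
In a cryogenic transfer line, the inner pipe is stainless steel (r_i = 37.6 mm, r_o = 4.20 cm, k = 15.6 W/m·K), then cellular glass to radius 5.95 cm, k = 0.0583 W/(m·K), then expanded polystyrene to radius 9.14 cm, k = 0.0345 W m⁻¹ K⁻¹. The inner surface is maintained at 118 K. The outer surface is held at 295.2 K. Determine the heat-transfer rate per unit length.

Q' = 60.4 W/m

Series thermal resistances, inner to outer:
  R'_stainless steel = ln(0.0420/0.0376)/(2πk) = 0.1107/(2π·15.6) = 0.001129 m·K/W
  R'_cellular glass = ln(0.0595/0.0420)/(2πk) = 0.3483/(2π·0.0583) = 0.9509 m·K/W
  R'_expanded polystyrene = ln(0.0914/0.0595)/(2πk) = 0.4293/(2π·0.0345) = 1.980 m·K/W
ΣR = 0.001129 + 0.9509 + 1.980 = 2.932 m·K/W
Q' = ΔT/ΣR = (118 K − 295.2 K)/2.932 = -60.4 W/m
(Negative Q' ⇒ heat flows inward; heat gain = 60.4 W/m.)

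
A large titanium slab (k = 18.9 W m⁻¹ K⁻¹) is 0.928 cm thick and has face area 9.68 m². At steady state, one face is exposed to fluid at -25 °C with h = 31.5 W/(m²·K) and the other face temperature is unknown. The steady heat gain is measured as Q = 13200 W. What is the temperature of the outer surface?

T_out = 19.0 °C

Series resistances:
  R_conv,in = 1/(hA) = 1/(31.5·9.68) = 0.003280 K/W
  R_titanium = L/(kA) = 0.00928/(18.9·9.68) = 5.072×10^-5 K/W
ΣR = 0.003330 K/W
ΔT = Q·ΣR = 13200 × 0.003330 = 43.96 K
Heat flows inward, so T_out = T_in + ΔT = -25 + 43.96 = 19.0 °C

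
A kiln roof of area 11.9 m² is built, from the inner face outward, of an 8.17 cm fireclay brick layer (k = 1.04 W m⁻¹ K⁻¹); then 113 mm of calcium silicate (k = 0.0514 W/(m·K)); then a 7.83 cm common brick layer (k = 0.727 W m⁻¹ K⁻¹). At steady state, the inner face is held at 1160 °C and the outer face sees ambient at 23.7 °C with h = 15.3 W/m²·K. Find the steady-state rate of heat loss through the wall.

Treat each layer as a resistance in series:
  R_fireclay brick = L/(kA) = 0.0817/(1.04·11.9) = 0.006601 K/W
  R_calcium silicate = L/(kA) = 0.113/(0.0514·11.9) = 0.1847 K/W
  R_common brick = L/(kA) = 0.0783/(0.727·11.9) = 0.009051 K/W
  R_conv,out = 1/(hA) = 1/(15.3·11.9) = 0.005492 K/W
ΣR = 0.006601 + 0.1847 + 0.009051 + 0.005492 = 0.2058 K/W
Q = ΔT/ΣR = (1160 °C − 23.7 °C)/0.2058 = 5520 W

Q = 5520 W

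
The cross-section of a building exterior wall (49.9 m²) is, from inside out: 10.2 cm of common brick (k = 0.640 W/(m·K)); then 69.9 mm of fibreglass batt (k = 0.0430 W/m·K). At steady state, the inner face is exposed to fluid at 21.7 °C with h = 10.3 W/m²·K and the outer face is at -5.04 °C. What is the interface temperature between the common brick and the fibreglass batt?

Series thermal resistances, inner to outer:
  R_conv,in = 1/(hA) = 1/(10.3·49.9) = 0.001946 K/W
  R_common brick = L/(kA) = 0.102/(0.640·49.9) = 0.003194 K/W
  R_fibreglass batt = L/(kA) = 0.0699/(0.0430·49.9) = 0.03258 K/W
ΣR = 0.001946 + 0.003194 + 0.03258 = 0.03772 K/W
Q = ΔT/ΣR = (21.7 °C − -5.04 °C)/0.03772 = 708.9 W
From the inner boundary to the common brick/fibreglass batt interface, ΣR_partial = 0.005140 K/W.
T_interface = T_in − Q·ΣR_partial = 21.7 °C − (708.9)(0.005140) = 18.1 °C

T = 18.1 °C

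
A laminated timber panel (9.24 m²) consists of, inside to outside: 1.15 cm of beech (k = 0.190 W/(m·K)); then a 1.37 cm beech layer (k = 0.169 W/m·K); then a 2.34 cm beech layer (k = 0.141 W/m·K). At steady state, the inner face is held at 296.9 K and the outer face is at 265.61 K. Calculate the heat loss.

Q = 940 W

Series thermal resistances, inner to outer:
  R_beech = L/(kA) = 0.0115/(0.190·9.24) = 0.006550 K/W
  R_beech = L/(kA) = 0.0137/(0.169·9.24) = 0.008773 K/W
  R_beech = L/(kA) = 0.0234/(0.141·9.24) = 0.01796 K/W
ΣR = 0.006550 + 0.008773 + 0.01796 = 0.03328 K/W
Q = ΔT/ΣR = (296.9 K − 265.61 K)/0.03328 = 940 W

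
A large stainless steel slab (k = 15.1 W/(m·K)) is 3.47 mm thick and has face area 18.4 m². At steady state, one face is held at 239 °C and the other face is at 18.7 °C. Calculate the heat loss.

Q = 17600 kW

Q = kA·ΔT/L = 15.1 × 18.4 × |239 °C − 18.7 °C| / 0.00347 = 1.76×10^7 W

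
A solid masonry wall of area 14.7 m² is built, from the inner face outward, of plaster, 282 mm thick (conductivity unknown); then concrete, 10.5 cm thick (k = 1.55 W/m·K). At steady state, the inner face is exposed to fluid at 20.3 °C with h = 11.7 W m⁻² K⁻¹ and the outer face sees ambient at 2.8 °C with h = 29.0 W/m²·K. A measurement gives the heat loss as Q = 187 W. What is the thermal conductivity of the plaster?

k = 0.237 W/m·K

ΣR = ΔT/Q = |20.3 − 2.8|/187 = 0.09358 K/W
Known resistances:
  R_conv,in = 1/(hA) = 1/(11.7·14.7) = 0.005814 K/W
  R_concrete = L/(kA) = 0.105/(1.55·14.7) = 0.004608 K/W
  R_conv,out = 1/(hA) = 1/(29.0·14.7) = 0.002346 K/W
R_plaster = ΣR − ΣR_known = 0.09358 − 0.01277 = 0.08081 K/W
L/(kA) = 0.08081 ⇒ k = 0.282/(0.08081·14.7) = 0.237 W/m·K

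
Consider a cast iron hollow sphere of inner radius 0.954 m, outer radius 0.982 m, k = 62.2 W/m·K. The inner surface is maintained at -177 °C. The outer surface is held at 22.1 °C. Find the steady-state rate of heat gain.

Q = 5210 kW

Q = 4πk·ΔT/(1/r₁ − 1/r₂) = 4π × 62.2 × 199.1 / (1/0.954 − 1/0.982) = 5.21×10^6 W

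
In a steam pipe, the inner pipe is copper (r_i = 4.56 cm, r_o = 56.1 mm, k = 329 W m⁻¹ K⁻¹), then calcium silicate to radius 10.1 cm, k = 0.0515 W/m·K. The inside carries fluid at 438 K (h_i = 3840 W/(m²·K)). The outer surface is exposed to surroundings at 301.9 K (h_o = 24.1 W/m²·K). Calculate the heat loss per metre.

Q' = 72.3 W/m

Resistance network (inner→outer):
  R'_conv,in = 1/(2πr h) = 1/(2π·0.0456·3840) = 9.089×10^-4 m·K/W
  R'_copper = ln(0.0561/0.0456)/(2πk) = 0.2072/(2π·329) = 1.002×10^-4 m·K/W
  R'_calcium silicate = ln(0.101/0.0561)/(2πk) = 0.5880/(2π·0.0515) = 1.817 m·K/W
  R'_conv,out = 1/(2πr h) = 1/(2π·0.101·24.1) = 0.06539 m·K/W
ΣR = 9.089×10^-4 + 1.002×10^-4 + 1.817 + 0.06539 = 1.883 m·K/W
Q' = ΔT/ΣR = (438 K − 301.9 K)/1.883 = 72.3 W/m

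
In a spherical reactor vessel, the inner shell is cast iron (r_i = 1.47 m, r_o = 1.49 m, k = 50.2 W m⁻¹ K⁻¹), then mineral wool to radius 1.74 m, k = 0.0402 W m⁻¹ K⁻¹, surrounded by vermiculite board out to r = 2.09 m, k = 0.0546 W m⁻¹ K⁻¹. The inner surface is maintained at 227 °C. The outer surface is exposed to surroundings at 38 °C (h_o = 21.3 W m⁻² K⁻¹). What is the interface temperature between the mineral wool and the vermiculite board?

Treat each layer as a resistance in series:
  R_cast iron = (1/1.47 − 1/1.49)/(4πk) = 0.009131/(4π·50.2) = 1.447×10^-5 K/W
  R_mineral wool = (1/1.49 − 1/1.74)/(4πk) = 0.09643/(4π·0.0402) = 0.1909 K/W
  R_vermiculite board = (1/1.74 − 1/2.09)/(4πk) = 0.09624/(4π·0.0546) = 0.1403 K/W
  R_conv,out = 1/(4πr²h) = 1/(4π·2.09²·21.3) = 8.553×10^-4 K/W
ΣR = 1.447×10^-5 + 0.1909 + 0.1403 + 8.553×10^-4 = 0.3321 K/W
Q = ΔT/ΣR = (227 °C − 38 °C)/0.3321 = 569.1 W
From the inner boundary to the mineral wool/vermiculite board interface, ΣR_partial = 0.1909 K/W.
T_interface = T_in − Q·ΣR_partial = 227 °C − (569.1)(0.1909) = 118 °C

T = 118 °C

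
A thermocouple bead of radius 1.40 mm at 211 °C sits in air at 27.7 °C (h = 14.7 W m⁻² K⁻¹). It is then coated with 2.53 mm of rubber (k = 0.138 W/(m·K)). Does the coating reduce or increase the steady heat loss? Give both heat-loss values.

increases: 0.0664 → 0.298 W

Critical radius for a sphere: r_cr = 2k/h = 0.0188 m = 1.88 cm.
Outer radius after coating: r₂ = 0.00140 + 0.00253 = 0.00393 m.
Since r₁ < r_cr and r₂ ≤ r_cr, the coating moves toward the maximum at r_cr — heat loss rises.
Bare: R = 1/(4πr₁²h) = 2762 K/W; Q = 183.3/2762 = 0.0664 W.
Coated: R = R_cond + R_conv = 615.7 K/W; Q = 183.3/615.7 = 0.298 W.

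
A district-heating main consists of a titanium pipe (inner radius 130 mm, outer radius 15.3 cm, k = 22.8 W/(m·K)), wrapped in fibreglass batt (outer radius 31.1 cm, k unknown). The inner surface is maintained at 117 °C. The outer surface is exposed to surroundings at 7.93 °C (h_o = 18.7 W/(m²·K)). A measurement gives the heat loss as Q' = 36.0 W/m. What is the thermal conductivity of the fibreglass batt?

k = 0.0376 W/m·K

ΣR = ΔT/Q' = |117 − 7.93|/36.0 = 3.030 m·K/W
Known resistances:
  R'_titanium = ln(0.153/0.130)/(2πk) = 0.1629/(2π·22.8) = 0.001137 m·K/W
  R'_conv,out = 1/(2πr h) = 1/(2π·0.311·18.7) = 0.02737 m·K/W
R_fibreglass batt = ΣR − ΣR_known = 3.030 − 0.02851 = 3.001 m·K/W
ln(r₂/r₁)/(2πk) = 3.001 ⇒ k = 0.7094/(2π·3.001) = 0.0376 W/m·K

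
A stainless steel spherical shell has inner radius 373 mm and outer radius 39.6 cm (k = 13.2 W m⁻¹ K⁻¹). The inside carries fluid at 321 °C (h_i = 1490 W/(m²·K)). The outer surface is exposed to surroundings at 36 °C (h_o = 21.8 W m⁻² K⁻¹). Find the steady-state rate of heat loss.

Resistance network (inner→outer):
  R_conv,in = 1/(4πr²h) = 1/(4π·0.373²·1490) = 3.839×10^-4 K/W
  R_stainless steel = (1/0.373 − 1/0.396)/(4πk) = 0.1557/(4π·13.2) = 9.387×10^-4 K/W
  R_conv,out = 1/(4πr²h) = 1/(4π·0.396²·21.8) = 0.02328 K/W
ΣR = 3.839×10^-4 + 9.387×10^-4 + 0.02328 = 0.02460 K/W
Q = ΔT/ΣR = (321 °C − 36 °C)/0.02460 = 11600 W

Q = 11.6 kW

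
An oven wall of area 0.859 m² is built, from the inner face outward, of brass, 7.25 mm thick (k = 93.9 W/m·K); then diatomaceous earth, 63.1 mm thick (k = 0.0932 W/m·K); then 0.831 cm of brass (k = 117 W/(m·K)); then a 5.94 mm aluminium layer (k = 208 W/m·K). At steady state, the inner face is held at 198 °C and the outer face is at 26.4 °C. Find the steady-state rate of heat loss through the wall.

Resistance network (inner→outer):
  R_brass = L/(kA) = 0.00725/(93.9·0.859) = 8.988×10^-5 K/W
  R_diatomaceous earth = L/(kA) = 0.0631/(0.0932·0.859) = 0.7882 K/W
  R_brass = L/(kA) = 0.00831/(117·0.859) = 8.268×10^-5 K/W
  R_aluminium = L/(kA) = 0.00594/(208·0.859) = 3.325×10^-5 K/W
ΣR = 8.988×10^-5 + 0.7882 + 8.268×10^-5 + 3.325×10^-5 = 0.7884 K/W
Q = ΔT/ΣR = (198 °C − 26.4 °C)/0.7884 = 218 W

Q = 218 W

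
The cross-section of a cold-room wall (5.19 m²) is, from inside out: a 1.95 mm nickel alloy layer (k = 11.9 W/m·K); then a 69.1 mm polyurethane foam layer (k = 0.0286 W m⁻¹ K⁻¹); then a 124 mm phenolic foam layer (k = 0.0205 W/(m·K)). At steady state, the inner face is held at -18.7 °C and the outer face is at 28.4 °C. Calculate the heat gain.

Treat each layer as a resistance in series:
  R_nickel alloy = L/(kA) = 0.00195/(11.9·5.19) = 3.157×10^-5 K/W
  R_polyurethane foam = L/(kA) = 0.0691/(0.0286·5.19) = 0.4655 K/W
  R_phenolic foam = L/(kA) = 0.124/(0.0205·5.19) = 1.165 K/W
ΣR = 3.157×10^-5 + 0.4655 + 1.165 = 1.631 K/W
Q = ΔT/ΣR = (-18.7 °C − 28.4 °C)/1.631 = -28.9 W
(Negative Q ⇒ heat flows inward; heat gain = 28.9 W.)

Q = 28.9 W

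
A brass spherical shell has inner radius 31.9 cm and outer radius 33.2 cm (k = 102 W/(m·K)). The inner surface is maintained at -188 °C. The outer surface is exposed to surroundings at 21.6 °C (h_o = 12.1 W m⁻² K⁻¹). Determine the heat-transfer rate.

Q = 3.51 kW

Series thermal resistances, inner to outer:
  R_brass = (1/0.319 − 1/0.332)/(4πk) = 0.1227/(4π·102) = 9.576×10^-5 K/W
  R_conv,out = 1/(4πr²h) = 1/(4π·0.332²·12.1) = 0.05967 K/W
ΣR = 9.576×10^-5 + 0.05967 = 0.05977 K/W
Q = ΔT/ΣR = (-188 °C − 21.6 °C)/0.05977 = -3510 W
(Negative Q ⇒ heat flows inward; heat gain = 3510 W.)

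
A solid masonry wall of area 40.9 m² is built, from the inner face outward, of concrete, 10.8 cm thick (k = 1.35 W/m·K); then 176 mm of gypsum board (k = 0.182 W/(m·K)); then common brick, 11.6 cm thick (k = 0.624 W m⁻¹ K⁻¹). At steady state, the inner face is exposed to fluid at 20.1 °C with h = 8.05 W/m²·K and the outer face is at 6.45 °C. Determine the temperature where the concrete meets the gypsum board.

Series thermal resistances, inner to outer:
  R_conv,in = 1/(hA) = 1/(8.05·40.9) = 0.003037 K/W
  R_concrete = L/(kA) = 0.108/(1.35·40.9) = 0.001956 K/W
  R_gypsum board = L/(kA) = 0.176/(0.182·40.9) = 0.02364 K/W
  R_common brick = L/(kA) = 0.116/(0.624·40.9) = 0.004545 K/W
ΣR = 0.003037 + 0.001956 + 0.02364 + 0.004545 = 0.03318 K/W
Q = ΔT/ΣR = (20.1 °C − 6.45 °C)/0.03318 = 411.4 W
From the inner boundary to the concrete/gypsum board interface, ΣR_partial = 0.004993 K/W.
T_interface = T_in − Q·ΣR_partial = 20.1 °C − (411.4)(0.004993) = 18.0 °C

T = 18.0 °C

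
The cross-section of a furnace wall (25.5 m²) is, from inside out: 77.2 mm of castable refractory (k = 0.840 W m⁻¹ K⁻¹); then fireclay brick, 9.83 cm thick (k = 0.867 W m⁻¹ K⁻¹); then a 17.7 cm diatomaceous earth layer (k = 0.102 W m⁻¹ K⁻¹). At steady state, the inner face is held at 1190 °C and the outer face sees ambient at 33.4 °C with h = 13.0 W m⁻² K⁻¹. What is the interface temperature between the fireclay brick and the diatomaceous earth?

Resistance network (inner→outer):
  R_castable refractory = L/(kA) = 0.0772/(0.840·25.5) = 0.003604 K/W
  R_fireclay brick = L/(kA) = 0.0983/(0.867·25.5) = 0.004446 K/W
  R_diatomaceous earth = L/(kA) = 0.177/(0.102·25.5) = 0.06805 K/W
  R_conv,out = 1/(hA) = 1/(13.0·25.5) = 0.003017 K/W
ΣR = 0.003604 + 0.004446 + 0.06805 + 0.003017 = 0.07912 K/W
Q = ΔT/ΣR = (1190 °C − 33.4 °C)/0.07912 = 14620 W
From the inner boundary to the fireclay brick/diatomaceous earth interface, ΣR_partial = 0.008050 K/W.
T_interface = T_in − Q·ΣR_partial = 1190 °C − (14620)(0.008050) = 1072 °C

T = 1072 °C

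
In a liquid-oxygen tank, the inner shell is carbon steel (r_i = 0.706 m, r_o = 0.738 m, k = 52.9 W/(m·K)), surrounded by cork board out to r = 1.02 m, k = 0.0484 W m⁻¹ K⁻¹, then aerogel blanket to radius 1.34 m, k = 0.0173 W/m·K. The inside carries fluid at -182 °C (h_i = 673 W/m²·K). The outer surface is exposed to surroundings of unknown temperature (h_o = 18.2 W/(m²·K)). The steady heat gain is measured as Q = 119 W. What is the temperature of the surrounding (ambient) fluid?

T_out = 19.8 °C

Series resistances:
  R_conv,in = 1/(4πr²h) = 1/(4π·0.706²·673) = 2.372×10^-4 K/W
  R_carbon steel = (1/0.706 − 1/0.738)/(4πk) = 0.06142/(4π·52.9) = 9.239×10^-5 K/W
  R_cork board = (1/0.738 − 1/1.02)/(4πk) = 0.3746/(4π·0.0484) = 0.6159 K/W
  R_aerogel blanket = (1/1.02 − 1/1.34)/(4πk) = 0.2341/(4π·0.0173) = 1.077 K/W
  R_conv,out = 1/(4πr²h) = 1/(4π·1.34²·18.2) = 0.002435 K/W
ΣR = 1.696 K/W
ΔT = Q·ΣR = 119 × 1.696 = 201.8 K
Heat flows inward, so T_out = T_in + ΔT = -182 + 201.8 = 19.8 °C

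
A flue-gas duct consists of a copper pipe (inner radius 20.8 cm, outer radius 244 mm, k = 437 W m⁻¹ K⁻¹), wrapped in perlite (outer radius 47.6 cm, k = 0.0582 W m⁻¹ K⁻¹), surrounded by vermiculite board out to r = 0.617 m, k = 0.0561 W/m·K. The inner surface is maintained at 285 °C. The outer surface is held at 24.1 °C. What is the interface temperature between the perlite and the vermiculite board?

T = 99.0 °C

Series thermal resistances, inner to outer:
  R'_copper = ln(0.244/0.208)/(2πk) = 0.1596/(2π·437) = 5.814×10^-5 m·K/W
  R'_perlite = ln(0.476/0.244)/(2πk) = 0.6682/(2π·0.0582) = 1.827 m·K/W
  R'_vermiculite board = ln(0.617/0.476)/(2πk) = 0.2595/(2π·0.0561) = 0.7361 m·K/W
ΣR = 5.814×10^-5 + 1.827 + 0.7361 = 2.563 m·K/W
Q' = ΔT/ΣR = (285 °C − 24.1 °C)/2.563 = 101.8 W/m
From the inner boundary to the perlite/vermiculite board interface, ΣR_partial = 1.827 m·K/W.
T_interface = T_in − Q'·ΣR_partial = 285 °C − (101.8)(1.827) = 99.0 °C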